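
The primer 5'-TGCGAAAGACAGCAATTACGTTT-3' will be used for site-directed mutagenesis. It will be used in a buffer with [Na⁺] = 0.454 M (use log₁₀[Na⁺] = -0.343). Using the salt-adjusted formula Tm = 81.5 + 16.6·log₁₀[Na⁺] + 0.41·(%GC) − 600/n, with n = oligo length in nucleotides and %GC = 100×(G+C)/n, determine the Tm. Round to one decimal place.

Length n = 23. C=4, T=6, G=5, A=8
G+C = 9, so %GC = 9/23 × 100 = 39.13%
Salt term: 16.6 × (-0.343) = -5.694
GC term: 0.41 × 39.13 = 16.043; length term: −600/23 = −26.087
Tm = 81.5 + (-5.694) + 16.043 − 26.087 = 65.762 → 65.8°C

65.8°C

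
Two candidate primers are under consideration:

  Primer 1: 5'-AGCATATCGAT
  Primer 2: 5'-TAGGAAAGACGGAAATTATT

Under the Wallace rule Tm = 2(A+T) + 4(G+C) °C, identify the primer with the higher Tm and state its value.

Primer 1: A+T=7, G+C=4 → Tm = 2(7)+4(4) = 30°C
Primer 2: A+T=14, G+C=6 → Tm = 2(14)+4(6) = 52°C
30°C vs 52°C → primer 2 is higher.

Primer 2, 52°C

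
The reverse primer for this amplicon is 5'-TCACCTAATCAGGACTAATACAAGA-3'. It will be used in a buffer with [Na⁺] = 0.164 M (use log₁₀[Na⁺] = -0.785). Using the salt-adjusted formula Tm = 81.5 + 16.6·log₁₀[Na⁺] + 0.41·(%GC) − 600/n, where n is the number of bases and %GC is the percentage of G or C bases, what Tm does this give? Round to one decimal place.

Length n = 25. Scanning the sequence gives A=11, T=5, C=6, G=3.
G+C = 9, so %GC = 9/25 × 100 = 36%
Salt term: 16.6 × (-0.785) = -13.031
GC term: 0.41 × 36 = 14.76; length term: −600/25 = −24
Tm = 81.5 + (-13.031) + 14.76 − 24 = 59.229 → 59.2°C

59.2°C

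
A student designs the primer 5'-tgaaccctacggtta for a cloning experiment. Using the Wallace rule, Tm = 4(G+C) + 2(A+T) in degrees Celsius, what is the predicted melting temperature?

C=4, A=4, T=4, G=3
So N_AT = 8 and N_GC = 7.
Tm = 4·7 + 2·8 = 28 + 16 = 44°C

44°C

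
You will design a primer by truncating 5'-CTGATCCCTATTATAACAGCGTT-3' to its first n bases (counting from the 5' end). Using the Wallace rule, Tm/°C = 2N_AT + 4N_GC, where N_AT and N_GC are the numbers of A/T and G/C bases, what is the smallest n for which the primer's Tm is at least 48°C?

First 17 bases: CTGATCCCTATTATAAC → Tm = 46°C (< 48°C)
First 18 bases: CTGATCCCTATTATAACA → Tm = 48°C (≥ 48°C)
Each additional base adds 2°C (A/T) or 4°C (G/C), so Tm is non-decreasing in n; n = 18 is the first length to reach 48°C.

n = 18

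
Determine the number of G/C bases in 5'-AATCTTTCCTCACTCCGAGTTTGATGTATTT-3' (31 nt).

Scanning the sequence gives A=6, C=7, G=4, T=14.
G+C = 4 + 7 = 11

11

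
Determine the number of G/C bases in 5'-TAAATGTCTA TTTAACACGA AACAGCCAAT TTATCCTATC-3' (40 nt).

12

Scanning the sequence gives A=15, G=3, T=13, C=9.
G+C = 3 + 9 = 12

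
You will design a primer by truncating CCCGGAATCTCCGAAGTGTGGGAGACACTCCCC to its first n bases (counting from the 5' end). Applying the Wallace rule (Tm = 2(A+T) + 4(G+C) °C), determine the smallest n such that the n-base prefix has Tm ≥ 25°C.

First 7 bases: CCCGGAA → Tm = 24°C (< 25°C)
First 8 bases: CCCGGAAT → Tm = 26°C (≥ 25°C)
Since every base adds ≥2°C, Tm only increases with n, so the threshold is first crossed at n = 8.

n = 8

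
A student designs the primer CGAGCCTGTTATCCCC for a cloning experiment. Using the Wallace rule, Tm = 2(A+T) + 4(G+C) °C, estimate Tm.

Base counts: G=3, C=7, T=4, A=2
So N_AT = 6 and N_GC = 10.
Tm = 2×6 + 4×10 = 52°C

52°C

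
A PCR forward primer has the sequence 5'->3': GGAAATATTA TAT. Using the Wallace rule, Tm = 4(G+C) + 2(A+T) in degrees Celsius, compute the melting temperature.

30°C

Base counts: A=6, T=5, C=0, G=2
So N_AT = 11 and N_GC = 2.
Tm = 2×11 + 4×2 = 30°C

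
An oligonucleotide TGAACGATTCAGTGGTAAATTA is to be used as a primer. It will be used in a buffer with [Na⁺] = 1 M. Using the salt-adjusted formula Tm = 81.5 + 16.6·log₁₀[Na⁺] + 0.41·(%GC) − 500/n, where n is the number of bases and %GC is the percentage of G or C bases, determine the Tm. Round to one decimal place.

Length n = 22. Scanning the sequence gives C=2, G=5, A=8, T=7.
G+C = 7, so %GC = 7/22 × 100 = 31.818%
Salt term: 16.6 × (0) = 0
GC term: 0.41 × 31.818 = 13.045; length term: −500/22 = −22.727
Tm = 81.5 + (0) + 13.045 − 22.727 = 71.818 → 71.8°C

71.8°C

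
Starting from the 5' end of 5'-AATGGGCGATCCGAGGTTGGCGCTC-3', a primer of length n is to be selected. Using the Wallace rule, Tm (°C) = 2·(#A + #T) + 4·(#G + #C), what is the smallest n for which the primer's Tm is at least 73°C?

First 22 bases: AATGGGCGATCCGAGGTTGGCG → Tm = 72°C (< 73°C)
First 23 bases: AATGGGCGATCCGAGGTTGGCGC → Tm = 76°C (≥ 73°C)
Each additional base adds 2°C (A/T) or 4°C (G/C), so Tm is non-decreasing in n; n = 23 is the first length to reach 73°C.

n = 23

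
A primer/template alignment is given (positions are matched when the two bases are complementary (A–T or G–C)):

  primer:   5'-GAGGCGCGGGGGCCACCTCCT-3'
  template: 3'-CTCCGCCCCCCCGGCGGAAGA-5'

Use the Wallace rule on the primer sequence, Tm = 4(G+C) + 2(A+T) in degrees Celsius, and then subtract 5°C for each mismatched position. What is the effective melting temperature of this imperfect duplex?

Primer base counts: A=2, T=2, G=9, C=8 → A+T=4, G+C=17
Perfect-match Tm = 2(4) + 4(17) = 8 + 68 = 76°C
Mismatches (positions where the bases are not complementary): 3 (at positions 7, 15, 19)
Effective Tm = 76 − 3×5 = 76 − 15 = 61°C

61°C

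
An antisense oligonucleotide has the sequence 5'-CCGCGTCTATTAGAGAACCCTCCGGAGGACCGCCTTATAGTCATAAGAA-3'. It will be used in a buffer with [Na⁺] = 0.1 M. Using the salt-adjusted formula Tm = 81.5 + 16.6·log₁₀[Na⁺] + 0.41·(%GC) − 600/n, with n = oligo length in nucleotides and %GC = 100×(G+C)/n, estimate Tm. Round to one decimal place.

73.6°C

Length n = 49. Base counts: A=14, G=11, C=14, T=10
G+C = 25, so %GC = 25/49 × 100 = 51.02%
Salt term: 16.6 × (-1) = -16.6
GC term: 0.41 × 51.02 = 20.918; length term: −600/49 = −12.245
Tm = 81.5 + (-16.6) + 20.918 − 12.245 = 73.573 → 73.6°C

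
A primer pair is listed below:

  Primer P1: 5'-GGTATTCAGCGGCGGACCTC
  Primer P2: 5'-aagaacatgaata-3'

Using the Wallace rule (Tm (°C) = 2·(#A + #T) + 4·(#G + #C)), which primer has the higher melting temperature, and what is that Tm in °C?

Primer P1: A+T=7, G+C=13 → Tm = 2(7)+4(13) = 66°C
Primer P2: A+T=10, G+C=3 → Tm = 2(10)+4(3) = 32°C
66°C vs 32°C → primer P1 is higher.

Primer P1, 66°C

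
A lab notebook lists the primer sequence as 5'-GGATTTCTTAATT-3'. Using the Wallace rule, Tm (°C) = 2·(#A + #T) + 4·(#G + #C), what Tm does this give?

32°C

Base counts: G=2, A=3, C=1, T=7
So N_AT = 10 and N_GC = 3.
Tm = 2(10) + 4(3) = 20 + 12 = 32°C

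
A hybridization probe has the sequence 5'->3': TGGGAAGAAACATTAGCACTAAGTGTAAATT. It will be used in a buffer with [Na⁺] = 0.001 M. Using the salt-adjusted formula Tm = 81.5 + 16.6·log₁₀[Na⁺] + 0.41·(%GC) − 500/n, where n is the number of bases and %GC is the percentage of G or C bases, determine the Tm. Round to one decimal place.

Length n = 31. Counting bases: G=7, T=8, A=13, C=3
G+C = 10, so %GC = 10/31 × 100 = 32.258%
Salt term: 16.6 × (-3) = -49.8
GC term: 0.41 × 32.258 = 13.226; length term: −500/31 = −16.129
Tm = 81.5 + (-49.8) + 13.226 − 16.129 = 28.797 → 28.8°C

28.8°C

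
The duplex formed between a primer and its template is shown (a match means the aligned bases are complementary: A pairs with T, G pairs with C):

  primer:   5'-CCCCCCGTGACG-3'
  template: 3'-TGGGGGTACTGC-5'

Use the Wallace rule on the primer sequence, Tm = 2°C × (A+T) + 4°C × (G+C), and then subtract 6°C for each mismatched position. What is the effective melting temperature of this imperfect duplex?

Primer base counts: A=1, T=1, G=3, C=7 → A+T=2, G+C=10
Perfect-match Tm = 2(2) + 4(10) = 4 + 40 = 44°C
Mismatches (positions where the bases are not complementary): 2 (at positions 1, 7)
Effective Tm = 44 − 2×6 = 44 − 12 = 32°C

32°C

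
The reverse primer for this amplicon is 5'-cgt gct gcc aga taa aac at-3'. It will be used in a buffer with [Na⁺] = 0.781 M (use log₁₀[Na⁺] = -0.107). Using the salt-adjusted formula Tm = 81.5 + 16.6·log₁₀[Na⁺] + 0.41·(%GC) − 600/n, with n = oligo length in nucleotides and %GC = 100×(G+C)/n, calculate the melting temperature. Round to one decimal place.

68.2°C

Length n = 20. Scanning the sequence gives G=4, A=7, C=5, T=4.
G+C = 9, so %GC = 9/20 × 100 = 45%
Salt term: 16.6 × (-0.107) = -1.776
GC term: 0.41 × 45 = 18.45; length term: −600/20 = −30
Tm = 81.5 + (-1.776) + 18.45 − 30 = 68.174 → 68.2°C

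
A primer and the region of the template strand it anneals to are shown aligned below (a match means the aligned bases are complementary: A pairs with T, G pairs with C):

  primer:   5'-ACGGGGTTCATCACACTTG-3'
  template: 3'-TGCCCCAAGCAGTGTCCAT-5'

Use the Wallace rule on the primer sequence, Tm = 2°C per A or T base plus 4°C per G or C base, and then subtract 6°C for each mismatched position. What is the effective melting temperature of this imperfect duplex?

34°C

Primer base counts: A=4, T=5, G=5, C=5 → A+T=9, G+C=10
Perfect-match Tm = 2(9) + 4(10) = 18 + 40 = 58°C
Mismatches (positions where the bases are not complementary): 4 (at positions 10, 16, 17, 19)
Effective Tm = 58 − 4×6 = 58 − 24 = 34°C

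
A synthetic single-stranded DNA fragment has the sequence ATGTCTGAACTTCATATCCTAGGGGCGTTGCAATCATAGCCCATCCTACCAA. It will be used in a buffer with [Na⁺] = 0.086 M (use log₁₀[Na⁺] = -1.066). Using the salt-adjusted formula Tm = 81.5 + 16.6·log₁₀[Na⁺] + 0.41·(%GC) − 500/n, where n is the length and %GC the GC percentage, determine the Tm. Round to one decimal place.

Length n = 52. G=9, T=14, A=14, C=15
G+C = 24, so %GC = 24/52 × 100 = 46.154%
Salt term: 16.6 × (-1.066) = -17.696
GC term: 0.41 × 46.154 = 18.923; length term: −500/52 = −9.615
Tm = 81.5 + (-17.696) + 18.923 − 9.615 = 73.112 → 73.1°C

73.1°C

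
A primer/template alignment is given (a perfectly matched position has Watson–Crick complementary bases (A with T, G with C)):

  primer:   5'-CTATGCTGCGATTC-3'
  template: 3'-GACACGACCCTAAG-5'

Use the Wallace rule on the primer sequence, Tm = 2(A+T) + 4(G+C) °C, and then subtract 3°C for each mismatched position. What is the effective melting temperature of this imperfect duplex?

Primer base counts: A=2, T=5, G=3, C=4 → A+T=7, G+C=7
Perfect-match Tm = 2(7) + 4(7) = 14 + 28 = 42°C
Mismatches (positions where the bases are not complementary): 2 (at positions 3, 9)
Effective Tm = 42 − 2×3 = 42 − 6 = 36°C

36°C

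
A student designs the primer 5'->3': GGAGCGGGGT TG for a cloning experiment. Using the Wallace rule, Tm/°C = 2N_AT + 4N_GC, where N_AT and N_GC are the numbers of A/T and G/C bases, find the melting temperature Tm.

42°C

G=8, C=1, A=1, T=2
So N_AT = 3 and N_GC = 9.
Tm = 2(3) + 4(9) = 6 + 36 = 42°C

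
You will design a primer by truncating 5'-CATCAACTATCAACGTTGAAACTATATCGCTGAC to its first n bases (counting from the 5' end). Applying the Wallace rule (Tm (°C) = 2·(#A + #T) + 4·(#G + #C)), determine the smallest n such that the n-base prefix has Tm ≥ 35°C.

First 13 bases: CATCAACTATCAA → Tm = 34°C (< 35°C)
First 14 bases: CATCAACTATCAAC → Tm = 38°C (≥ 35°C)
Each additional base adds 2°C (A/T) or 4°C (G/C), so Tm is non-decreasing in n; n = 14 is the first length to reach 35°C.

n = 14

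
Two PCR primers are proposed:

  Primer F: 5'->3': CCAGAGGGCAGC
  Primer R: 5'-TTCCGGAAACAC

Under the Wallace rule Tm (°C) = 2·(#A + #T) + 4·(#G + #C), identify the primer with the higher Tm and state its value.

Primer F, 42°C

Primer F: A+T=3, G+C=9 → Tm = 2(3)+4(9) = 42°C
Primer R: A+T=6, G+C=6 → Tm = 2(6)+4(6) = 36°C
42°C vs 36°C → primer F is higher.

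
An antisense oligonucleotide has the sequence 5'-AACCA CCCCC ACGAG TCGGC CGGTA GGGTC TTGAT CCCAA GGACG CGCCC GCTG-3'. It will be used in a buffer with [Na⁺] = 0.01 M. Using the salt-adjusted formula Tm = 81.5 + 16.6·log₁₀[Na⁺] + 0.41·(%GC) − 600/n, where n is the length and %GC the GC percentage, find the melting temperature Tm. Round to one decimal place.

Length n = 54. Scanning the sequence gives A=10, G=16, C=21, T=7.
G+C = 37, so %GC = 37/54 × 100 = 68.519%
Salt term: 16.6 × (-2) = -33.2
GC term: 0.41 × 68.519 = 28.093; length term: −600/54 = −11.111
Tm = 81.5 + (-33.2) + 28.093 − 11.111 = 65.282 → 65.3°C

65.3°C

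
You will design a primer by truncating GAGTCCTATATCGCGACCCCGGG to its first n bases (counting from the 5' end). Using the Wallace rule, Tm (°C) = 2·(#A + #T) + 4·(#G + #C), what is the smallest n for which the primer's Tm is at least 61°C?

First 19 bases: GAGTCCTATATCGCGACCC → Tm = 60°C (< 61°C)
First 20 bases: GAGTCCTATATCGCGACCCC → Tm = 64°C (≥ 61°C)
Each additional base adds 2°C (A/T) or 4°C (G/C), so Tm is non-decreasing in n; n = 20 is the first length to reach 61°C.

n = 20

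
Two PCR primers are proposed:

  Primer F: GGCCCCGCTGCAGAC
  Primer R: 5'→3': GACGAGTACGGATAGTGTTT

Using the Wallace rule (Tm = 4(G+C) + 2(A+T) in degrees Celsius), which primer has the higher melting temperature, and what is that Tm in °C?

Primer F: A+T=3, G+C=12 → Tm = 2(3)+4(12) = 54°C
Primer R: A+T=11, G+C=9 → Tm = 2(11)+4(9) = 58°C
54°C vs 58°C → primer R is higher.

Primer R, 58°C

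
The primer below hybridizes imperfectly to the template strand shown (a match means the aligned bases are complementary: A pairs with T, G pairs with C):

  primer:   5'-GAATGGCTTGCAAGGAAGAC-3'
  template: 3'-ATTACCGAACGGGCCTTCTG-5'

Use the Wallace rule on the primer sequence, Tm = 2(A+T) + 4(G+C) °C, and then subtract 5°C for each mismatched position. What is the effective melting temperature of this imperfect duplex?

Primer base counts: A=7, T=3, G=7, C=3 → A+T=10, G+C=10
Perfect-match Tm = 2(10) + 4(10) = 20 + 40 = 60°C
Mismatches (positions where the bases are not complementary): 3 (at positions 1, 12, 13)
Effective Tm = 60 − 3×5 = 60 − 15 = 45°C

45°C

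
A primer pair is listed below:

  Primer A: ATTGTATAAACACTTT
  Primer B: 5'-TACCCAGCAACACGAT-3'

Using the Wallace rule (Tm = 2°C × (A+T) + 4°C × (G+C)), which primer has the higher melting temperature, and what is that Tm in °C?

Primer B, 48°C

Primer A: A+T=13, G+C=3 → Tm = 2(13)+4(3) = 38°C
Primer B: A+T=8, G+C=8 → Tm = 2(8)+4(8) = 48°C
38°C vs 48°C → primer B is higher.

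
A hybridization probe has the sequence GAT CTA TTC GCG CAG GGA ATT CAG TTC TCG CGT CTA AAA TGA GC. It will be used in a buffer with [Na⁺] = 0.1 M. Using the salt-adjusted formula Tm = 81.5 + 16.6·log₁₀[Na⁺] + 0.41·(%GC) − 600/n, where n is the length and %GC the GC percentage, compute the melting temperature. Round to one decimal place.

Length n = 44. Scanning the sequence gives G=11, A=11, C=10, T=12.
G+C = 21, so %GC = 21/44 × 100 = 47.727%
Salt term: 16.6 × (-1) = -16.6
GC term: 0.41 × 47.727 = 19.568; length term: −600/44 = −13.636
Tm = 81.5 + (-16.6) + 19.568 − 13.636 = 70.832 → 70.8°C

70.8°C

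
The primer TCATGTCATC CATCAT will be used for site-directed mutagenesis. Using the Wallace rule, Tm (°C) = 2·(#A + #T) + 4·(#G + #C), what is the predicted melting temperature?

Scanning the sequence gives G=1, C=5, T=6, A=4.
So N_AT = 10 and N_GC = 6.
Tm = 4·6 + 2·10 = 24 + 20 = 44°C

44°C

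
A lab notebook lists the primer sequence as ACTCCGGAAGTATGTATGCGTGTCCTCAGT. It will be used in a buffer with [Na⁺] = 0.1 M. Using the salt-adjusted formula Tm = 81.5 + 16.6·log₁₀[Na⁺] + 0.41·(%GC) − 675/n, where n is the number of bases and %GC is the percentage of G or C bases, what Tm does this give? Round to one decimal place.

Length n = 30. Counting bases: G=8, C=7, A=6, T=9
G+C = 15, so %GC = 15/30 × 100 = 50%
Salt term: 16.6 × (-1) = -16.6
GC term: 0.41 × 50 = 20.5; length term: −675/30 = −22.5
Tm = 81.5 + (-16.6) + 20.5 − 22.5 = 62.9 → 62.9°C

62.9°C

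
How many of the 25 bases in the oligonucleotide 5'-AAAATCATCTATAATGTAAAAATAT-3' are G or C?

Scanning the sequence gives G=1, C=2, A=14, T=8.
Total G or C: 1 + 2 = 3

3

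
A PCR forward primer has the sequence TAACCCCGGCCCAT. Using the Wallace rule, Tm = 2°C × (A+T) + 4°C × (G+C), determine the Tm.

A=3, C=7, T=2, G=2
So N_AT = 5 and N_GC = 9.
Tm = 2×5 + 4×9 = 46°C

46°C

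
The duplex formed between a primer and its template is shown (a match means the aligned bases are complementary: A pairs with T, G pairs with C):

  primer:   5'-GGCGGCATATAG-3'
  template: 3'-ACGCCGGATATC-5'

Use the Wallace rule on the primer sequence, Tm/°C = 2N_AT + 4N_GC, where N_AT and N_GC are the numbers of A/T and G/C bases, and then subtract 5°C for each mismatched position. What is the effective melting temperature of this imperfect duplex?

Primer base counts: A=3, T=2, G=5, C=2 → A+T=5, G+C=7
Perfect-match Tm = 2(5) + 4(7) = 10 + 28 = 38°C
Mismatches (positions where the bases are not complementary): 2 (at positions 1, 7)
Effective Tm = 38 − 2×5 = 38 − 10 = 28°C

28°C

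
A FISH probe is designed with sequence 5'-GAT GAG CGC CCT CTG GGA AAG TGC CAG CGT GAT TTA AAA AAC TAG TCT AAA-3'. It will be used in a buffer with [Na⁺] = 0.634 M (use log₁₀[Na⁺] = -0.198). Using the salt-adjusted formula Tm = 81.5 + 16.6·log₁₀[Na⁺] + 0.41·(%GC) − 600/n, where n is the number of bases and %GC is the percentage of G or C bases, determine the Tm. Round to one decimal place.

84.9°C

Length n = 51. T=11, G=13, A=17, C=10
G+C = 23, so %GC = 23/51 × 100 = 45.098%
Salt term: 16.6 × (-0.198) = -3.287
GC term: 0.41 × 45.098 = 18.49; length term: −600/51 = −11.765
Tm = 81.5 + (-3.287) + 18.49 − 11.765 = 84.938 → 84.9°C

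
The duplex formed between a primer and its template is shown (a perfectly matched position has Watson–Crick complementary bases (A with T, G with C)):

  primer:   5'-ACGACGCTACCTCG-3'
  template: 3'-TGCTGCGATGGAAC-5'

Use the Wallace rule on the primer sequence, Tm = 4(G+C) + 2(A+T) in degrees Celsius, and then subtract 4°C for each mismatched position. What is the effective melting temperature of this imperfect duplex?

Primer base counts: A=3, T=2, G=3, C=6 → A+T=5, G+C=9
Perfect-match Tm = 2(5) + 4(9) = 10 + 36 = 46°C
Mismatches (positions where the bases are not complementary): 1 (at position 13)
Effective Tm = 46 − 1×4 = 46 − 4 = 42°C

42°C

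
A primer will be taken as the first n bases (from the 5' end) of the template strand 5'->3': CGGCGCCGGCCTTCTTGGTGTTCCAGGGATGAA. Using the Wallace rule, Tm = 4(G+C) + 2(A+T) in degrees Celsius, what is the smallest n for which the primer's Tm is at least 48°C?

First 12 bases: CGGCGCCGGCCT → Tm = 46°C (< 48°C)
First 13 bases: CGGCGCCGGCCTT → Tm = 48°C (≥ 48°C)
Each additional base adds 2°C (A/T) or 4°C (G/C), so Tm is non-decreasing in n; n = 13 is the first length to reach 48°C.

n = 13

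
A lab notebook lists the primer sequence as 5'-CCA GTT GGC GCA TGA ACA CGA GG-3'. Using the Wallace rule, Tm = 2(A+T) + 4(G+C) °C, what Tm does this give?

74°C

Scanning the sequence gives A=6, G=8, T=3, C=6.
So N_AT = 9 and N_GC = 14.
Tm = 2×9 + 4×14 = 74°C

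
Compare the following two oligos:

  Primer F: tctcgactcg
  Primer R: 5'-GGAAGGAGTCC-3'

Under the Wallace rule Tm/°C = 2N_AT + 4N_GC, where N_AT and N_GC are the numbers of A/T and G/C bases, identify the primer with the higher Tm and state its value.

Primer F: A+T=4, G+C=6 → Tm = 2(4)+4(6) = 32°C
Primer R: A+T=4, G+C=7 → Tm = 2(4)+4(7) = 36°C
32°C vs 36°C → primer R is higher.

Primer R, 36°C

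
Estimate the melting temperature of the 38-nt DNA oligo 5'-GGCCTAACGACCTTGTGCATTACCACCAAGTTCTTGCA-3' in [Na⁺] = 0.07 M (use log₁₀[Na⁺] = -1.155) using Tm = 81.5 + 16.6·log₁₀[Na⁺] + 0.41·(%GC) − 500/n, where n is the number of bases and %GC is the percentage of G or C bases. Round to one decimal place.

69.7°C

Length n = 38. Scanning the sequence gives G=7, C=12, A=9, T=10.
G+C = 19, so %GC = 19/38 × 100 = 50%
Salt term: 16.6 × (-1.155) = -19.173
GC term: 0.41 × 50 = 20.5; length term: −500/38 = −13.158
Tm = 81.5 + (-19.173) + 20.5 − 13.158 = 69.669 → 69.7°C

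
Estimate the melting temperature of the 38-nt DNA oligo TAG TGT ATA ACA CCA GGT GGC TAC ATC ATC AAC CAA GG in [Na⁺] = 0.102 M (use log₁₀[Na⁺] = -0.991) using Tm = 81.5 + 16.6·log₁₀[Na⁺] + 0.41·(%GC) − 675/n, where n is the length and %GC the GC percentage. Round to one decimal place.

65.6°C

Length n = 38. Counting bases: T=8, A=13, G=8, C=9
G+C = 17, so %GC = 17/38 × 100 = 44.737%
Salt term: 16.6 × (-0.991) = -16.451
GC term: 0.41 × 44.737 = 18.342; length term: −675/38 = −17.763
Tm = 81.5 + (-16.451) + 18.342 − 17.763 = 65.628 → 65.6°C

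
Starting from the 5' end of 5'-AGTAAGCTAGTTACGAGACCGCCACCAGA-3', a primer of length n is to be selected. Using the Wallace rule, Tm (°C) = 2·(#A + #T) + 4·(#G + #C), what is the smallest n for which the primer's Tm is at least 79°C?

First 25 bases: AGTAAGCTAGTTACGAGACCGCCAC → Tm = 76°C (< 79°C)
First 26 bases: AGTAAGCTAGTTACGAGACCGCCACC → Tm = 80°C (≥ 79°C)
Each additional base adds 2°C (A/T) or 4°C (G/C), so Tm is non-decreasing in n; n = 26 is the first length to reach 79°C.

n = 26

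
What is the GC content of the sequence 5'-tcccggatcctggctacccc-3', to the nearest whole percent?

70%

G=4, A=2, C=10, T=4
G+C = 4 + 10 = 14 out of 20 bases
%GC = 14/20 × 100 = 70% ≈ 70%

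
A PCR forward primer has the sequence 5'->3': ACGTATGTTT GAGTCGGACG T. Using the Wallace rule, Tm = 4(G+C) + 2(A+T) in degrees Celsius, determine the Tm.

Base counts: G=7, C=3, T=7, A=4
AT pairs contribute 11, GC pairs contribute 10.
Tm = 4·10 + 2·11 = 40 + 22 = 62°C

62°C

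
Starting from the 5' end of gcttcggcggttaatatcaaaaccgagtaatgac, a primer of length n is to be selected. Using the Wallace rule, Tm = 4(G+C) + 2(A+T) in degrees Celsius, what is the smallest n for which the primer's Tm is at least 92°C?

n = 32

First 31 bases: GCTTCGGCGGTTAATATCAAAACCGAGTAAT → Tm = 88°C (< 92°C)
First 32 bases: GCTTCGGCGGTTAATATCAAAACCGAGTAATG → Tm = 92°C (≥ 92°C)
Each additional base adds 2°C (A/T) or 4°C (G/C), so Tm is non-decreasing in n; n = 32 is the first length to reach 92°C.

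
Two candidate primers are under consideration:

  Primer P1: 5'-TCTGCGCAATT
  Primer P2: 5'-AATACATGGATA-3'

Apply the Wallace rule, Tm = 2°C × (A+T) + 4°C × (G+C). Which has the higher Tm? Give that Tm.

Primer P1, 32°C

Primer P1: A+T=6, G+C=5 → Tm = 2(6)+4(5) = 32°C
Primer P2: A+T=9, G+C=3 → Tm = 2(9)+4(3) = 30°C
32°C vs 30°C → primer P1 is higher.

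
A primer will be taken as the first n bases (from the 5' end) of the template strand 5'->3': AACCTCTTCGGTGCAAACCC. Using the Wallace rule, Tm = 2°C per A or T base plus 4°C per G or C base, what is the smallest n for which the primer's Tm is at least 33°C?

n = 11

First 10 bases: AACCTCTTCG → Tm = 30°C (< 33°C)
First 11 bases: AACCTCTTCGG → Tm = 34°C (≥ 33°C)
Each additional base adds 2°C (A/T) or 4°C (G/C), so Tm is non-decreasing in n; n = 11 is the first length to reach 33°C.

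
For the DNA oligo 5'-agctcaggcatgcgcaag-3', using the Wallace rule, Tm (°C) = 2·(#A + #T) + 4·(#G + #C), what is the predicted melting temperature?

58°C

Scanning the sequence gives C=5, A=5, G=6, T=2.
AT pairs contribute 7, GC pairs contribute 11.
Tm = 4·11 + 2·7 = 44 + 14 = 58°C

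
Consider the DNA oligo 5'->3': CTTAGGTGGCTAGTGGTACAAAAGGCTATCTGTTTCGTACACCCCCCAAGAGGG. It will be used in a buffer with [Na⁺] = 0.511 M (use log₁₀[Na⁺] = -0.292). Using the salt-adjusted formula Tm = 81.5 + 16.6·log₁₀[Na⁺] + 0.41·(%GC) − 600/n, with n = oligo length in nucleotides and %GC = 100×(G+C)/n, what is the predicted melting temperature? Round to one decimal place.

Length n = 54. A=13, C=13, T=13, G=15
G+C = 28, so %GC = 28/54 × 100 = 51.852%
Salt term: 16.6 × (-0.292) = -4.847
GC term: 0.41 × 51.852 = 21.259; length term: −600/54 = −11.111
Tm = 81.5 + (-4.847) + 21.259 − 11.111 = 86.801 → 86.8°C

86.8°C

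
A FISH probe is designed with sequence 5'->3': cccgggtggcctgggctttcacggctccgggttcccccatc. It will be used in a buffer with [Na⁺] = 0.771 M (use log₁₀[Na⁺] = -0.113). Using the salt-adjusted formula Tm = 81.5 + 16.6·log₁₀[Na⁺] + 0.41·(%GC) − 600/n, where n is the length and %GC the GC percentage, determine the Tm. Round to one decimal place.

Length n = 41. A=2, C=17, G=13, T=9
G+C = 30, so %GC = 30/41 × 100 = 73.171%
Salt term: 16.6 × (-0.113) = -1.876
GC term: 0.41 × 73.171 = 30; length term: −600/41 = −14.634
Tm = 81.5 + (-1.876) + 30 − 14.634 = 94.99 → 95.0°C

95.0°C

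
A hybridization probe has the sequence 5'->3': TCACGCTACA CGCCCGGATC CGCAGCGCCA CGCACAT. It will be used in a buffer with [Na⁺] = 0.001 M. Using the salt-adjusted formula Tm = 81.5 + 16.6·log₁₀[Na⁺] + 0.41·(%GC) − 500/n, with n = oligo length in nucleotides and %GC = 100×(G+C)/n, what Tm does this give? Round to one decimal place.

Length n = 37. T=4, A=8, C=17, G=8
G+C = 25, so %GC = 25/37 × 100 = 67.568%
Salt term: 16.6 × (-3) = -49.8
GC term: 0.41 × 67.568 = 27.703; length term: −500/37 = −13.514
Tm = 81.5 + (-49.8) + 27.703 − 13.514 = 45.889 → 45.9°C

45.9°C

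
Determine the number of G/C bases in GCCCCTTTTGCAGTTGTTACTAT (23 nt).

Scanning the sequence gives G=4, C=6, A=3, T=10.
Total G or C: 4 + 6 = 10

10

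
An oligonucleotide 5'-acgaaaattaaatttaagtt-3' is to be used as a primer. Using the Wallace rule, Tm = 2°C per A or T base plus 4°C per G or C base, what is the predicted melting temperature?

46°C

T=7, A=10, C=1, G=2
AT pairs contribute 17, GC pairs contribute 3.
Tm = 2×17 + 4×3 = 46°C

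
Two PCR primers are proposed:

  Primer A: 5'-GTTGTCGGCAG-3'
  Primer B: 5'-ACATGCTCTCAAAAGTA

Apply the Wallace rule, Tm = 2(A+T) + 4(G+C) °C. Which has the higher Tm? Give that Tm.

Primer B, 46°C

Primer A: A+T=4, G+C=7 → Tm = 2(4)+4(7) = 36°C
Primer B: A+T=11, G+C=6 → Tm = 2(11)+4(6) = 46°C
36°C vs 46°C → primer B is higher.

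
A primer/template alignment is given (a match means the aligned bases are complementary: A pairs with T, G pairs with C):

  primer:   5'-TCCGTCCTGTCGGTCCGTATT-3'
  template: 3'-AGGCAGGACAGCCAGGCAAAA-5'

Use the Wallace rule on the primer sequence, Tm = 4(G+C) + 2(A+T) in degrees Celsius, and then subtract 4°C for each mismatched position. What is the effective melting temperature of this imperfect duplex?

Primer base counts: A=1, T=8, G=5, C=7 → A+T=9, G+C=12
Perfect-match Tm = 2(9) + 4(12) = 18 + 48 = 66°C
Mismatches (positions where the bases are not complementary): 1 (at position 19)
Effective Tm = 66 − 1×4 = 66 − 4 = 62°C

62°C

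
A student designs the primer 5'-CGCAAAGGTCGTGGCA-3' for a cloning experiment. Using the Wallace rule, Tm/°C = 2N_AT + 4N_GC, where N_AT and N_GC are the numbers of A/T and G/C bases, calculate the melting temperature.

Scanning the sequence gives A=4, C=4, T=2, G=6.
So N_AT = 6 and N_GC = 10.
Tm = 2×6 + 4×10 = 52°C

52°C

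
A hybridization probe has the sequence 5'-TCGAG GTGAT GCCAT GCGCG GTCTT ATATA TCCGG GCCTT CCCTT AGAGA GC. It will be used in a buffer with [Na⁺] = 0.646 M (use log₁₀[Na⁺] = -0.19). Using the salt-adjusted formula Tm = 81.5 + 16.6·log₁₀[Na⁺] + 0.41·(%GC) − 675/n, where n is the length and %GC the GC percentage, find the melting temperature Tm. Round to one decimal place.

Length n = 52. Base counts: T=14, A=9, G=15, C=14
G+C = 29, so %GC = 29/52 × 100 = 55.769%
Salt term: 16.6 × (-0.19) = -3.154
GC term: 0.41 × 55.769 = 22.865; length term: −675/52 = −12.981
Tm = 81.5 + (-3.154) + 22.865 − 12.981 = 88.23 → 88.2°C

88.2°C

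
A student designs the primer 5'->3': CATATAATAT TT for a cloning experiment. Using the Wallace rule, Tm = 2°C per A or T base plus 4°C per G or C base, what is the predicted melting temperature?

Base counts: A=5, T=6, G=0, C=1
So N_AT = 11 and N_GC = 1.
Tm = 2×11 + 4×1 = 26°C

26°C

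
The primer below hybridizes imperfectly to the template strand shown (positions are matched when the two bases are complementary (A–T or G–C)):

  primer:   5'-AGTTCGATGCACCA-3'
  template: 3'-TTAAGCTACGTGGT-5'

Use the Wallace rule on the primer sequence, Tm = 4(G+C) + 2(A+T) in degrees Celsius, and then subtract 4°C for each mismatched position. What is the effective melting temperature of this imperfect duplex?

38°C

Primer base counts: A=4, T=3, G=3, C=4 → A+T=7, G+C=7
Perfect-match Tm = 2(7) + 4(7) = 14 + 28 = 42°C
Mismatches (positions where the bases are not complementary): 1 (at position 2)
Effective Tm = 42 − 1×4 = 42 − 4 = 38°C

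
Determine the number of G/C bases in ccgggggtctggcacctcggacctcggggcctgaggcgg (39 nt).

31

A=3, G=18, T=5, C=13
G+C = 18 + 13 = 31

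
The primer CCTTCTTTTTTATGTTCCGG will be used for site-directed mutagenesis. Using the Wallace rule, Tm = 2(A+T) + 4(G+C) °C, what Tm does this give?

56°C

Base counts: A=1, G=3, T=11, C=5
So N_AT = 12 and N_GC = 8.
Tm = 4·8 + 2·12 = 32 + 24 = 56°C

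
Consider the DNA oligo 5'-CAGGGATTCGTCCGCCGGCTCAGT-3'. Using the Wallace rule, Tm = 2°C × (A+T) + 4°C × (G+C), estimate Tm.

80°C

A=3, G=8, T=5, C=8
AT pairs contribute 8, GC pairs contribute 16.
Tm = 2×8 + 4×16 = 80°C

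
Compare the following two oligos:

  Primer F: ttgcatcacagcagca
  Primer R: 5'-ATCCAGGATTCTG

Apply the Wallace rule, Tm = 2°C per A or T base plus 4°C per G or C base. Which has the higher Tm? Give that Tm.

Primer F: A+T=8, G+C=8 → Tm = 2(8)+4(8) = 48°C
Primer R: A+T=7, G+C=6 → Tm = 2(7)+4(6) = 38°C
48°C vs 38°C → primer F is higher.

Primer F, 48°C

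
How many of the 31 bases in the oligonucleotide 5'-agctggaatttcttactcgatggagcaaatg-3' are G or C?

Scanning the sequence gives G=8, T=9, A=9, C=5.
Total G or C: 8 + 5 = 13

13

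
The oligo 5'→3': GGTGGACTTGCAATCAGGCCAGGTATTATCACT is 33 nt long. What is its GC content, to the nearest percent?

48%

Scanning the sequence gives A=8, C=7, G=9, T=9.
G+C = 9 + 7 = 16 out of 33 bases
%GC = 16/33 × 100 = 48.48% ≈ 48%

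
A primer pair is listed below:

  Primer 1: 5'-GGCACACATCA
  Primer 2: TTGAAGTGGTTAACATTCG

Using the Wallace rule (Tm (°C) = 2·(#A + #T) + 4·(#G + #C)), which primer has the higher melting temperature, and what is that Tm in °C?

Primer 1: A+T=5, G+C=6 → Tm = 2(5)+4(6) = 34°C
Primer 2: A+T=12, G+C=7 → Tm = 2(12)+4(7) = 52°C
34°C vs 52°C → primer 2 is higher.

Primer 2, 52°C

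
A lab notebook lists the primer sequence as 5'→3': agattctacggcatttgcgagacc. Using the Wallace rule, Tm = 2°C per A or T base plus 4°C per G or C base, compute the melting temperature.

Counting bases: C=6, G=6, T=6, A=6
So N_AT = 12 and N_GC = 12.
Tm = 2(12) + 4(12) = 24 + 48 = 72°C

72°C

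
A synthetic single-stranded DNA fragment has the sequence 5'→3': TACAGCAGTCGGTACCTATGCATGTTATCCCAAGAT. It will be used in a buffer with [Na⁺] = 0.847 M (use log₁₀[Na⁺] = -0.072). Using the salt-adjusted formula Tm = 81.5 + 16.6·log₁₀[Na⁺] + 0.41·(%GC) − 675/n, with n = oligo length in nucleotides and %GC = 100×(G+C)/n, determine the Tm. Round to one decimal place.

Length n = 36. Base counts: T=10, G=7, A=10, C=9
G+C = 16, so %GC = 16/36 × 100 = 44.444%
Salt term: 16.6 × (-0.072) = -1.195
GC term: 0.41 × 44.444 = 18.222; length term: −675/36 = −18.75
Tm = 81.5 + (-1.195) + 18.222 − 18.75 = 79.777 → 79.8°C

79.8°C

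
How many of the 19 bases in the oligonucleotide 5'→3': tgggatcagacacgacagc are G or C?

Scanning the sequence gives A=6, G=6, T=2, C=5.
Total G or C: 6 + 5 = 11

11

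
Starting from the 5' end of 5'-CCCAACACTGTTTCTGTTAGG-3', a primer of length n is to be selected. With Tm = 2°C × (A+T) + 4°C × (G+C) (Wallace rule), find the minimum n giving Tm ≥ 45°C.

n = 16

First 15 bases: CCCAACACTGTTTCT → Tm = 44°C (< 45°C)
First 16 bases: CCCAACACTGTTTCTG → Tm = 48°C (≥ 45°C)
Since every base adds ≥2°C, Tm only increases with n, so the threshold is first crossed at n = 16.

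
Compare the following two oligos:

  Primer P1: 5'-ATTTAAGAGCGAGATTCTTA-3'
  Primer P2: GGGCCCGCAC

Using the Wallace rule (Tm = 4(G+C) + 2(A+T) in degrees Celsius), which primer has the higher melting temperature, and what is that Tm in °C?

Primer P1, 52°C

Primer P1: A+T=14, G+C=6 → Tm = 2(14)+4(6) = 52°C
Primer P2: A+T=1, G+C=9 → Tm = 2(1)+4(9) = 38°C
52°C vs 38°C → primer P1 is higher.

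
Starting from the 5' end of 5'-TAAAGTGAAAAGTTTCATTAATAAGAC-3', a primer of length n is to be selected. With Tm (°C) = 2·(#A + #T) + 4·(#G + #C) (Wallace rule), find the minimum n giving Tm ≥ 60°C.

n = 25

First 24 bases: TAAAGTGAAAAGTTTCATTAATAA → Tm = 56°C (< 60°C)
First 25 bases: TAAAGTGAAAAGTTTCATTAATAAG → Tm = 60°C (≥ 60°C)
Since every base adds ≥2°C, Tm only increases with n, so the threshold is first crossed at n = 25.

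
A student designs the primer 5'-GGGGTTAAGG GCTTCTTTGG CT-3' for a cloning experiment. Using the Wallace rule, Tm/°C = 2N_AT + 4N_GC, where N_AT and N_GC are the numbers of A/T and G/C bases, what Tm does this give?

Counting bases: G=9, A=2, T=8, C=3
A+T = 10, G+C = 12
Tm = 2(10) + 4(12) = 20 + 48 = 68°C

68°C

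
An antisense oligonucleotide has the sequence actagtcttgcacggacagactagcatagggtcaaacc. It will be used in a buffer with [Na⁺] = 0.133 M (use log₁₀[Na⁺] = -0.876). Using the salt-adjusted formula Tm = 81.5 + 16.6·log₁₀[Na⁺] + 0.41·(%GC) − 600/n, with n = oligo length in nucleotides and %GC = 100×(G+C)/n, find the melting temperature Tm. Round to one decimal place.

71.7°C

Length n = 38. Scanning the sequence gives A=12, T=7, C=10, G=9.
G+C = 19, so %GC = 19/38 × 100 = 50%
Salt term: 16.6 × (-0.876) = -14.542
GC term: 0.41 × 50 = 20.5; length term: −600/38 = −15.789
Tm = 81.5 + (-14.542) + 20.5 − 15.789 = 71.669 → 71.7°C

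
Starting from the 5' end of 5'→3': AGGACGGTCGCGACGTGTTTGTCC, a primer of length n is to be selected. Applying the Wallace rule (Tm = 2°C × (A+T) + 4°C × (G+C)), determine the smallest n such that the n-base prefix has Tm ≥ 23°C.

n = 7

First 6 bases: AGGACG → Tm = 20°C (< 23°C)
First 7 bases: AGGACGG → Tm = 24°C (≥ 23°C)
Since every base adds ≥2°C, Tm only increases with n, so the threshold is first crossed at n = 7.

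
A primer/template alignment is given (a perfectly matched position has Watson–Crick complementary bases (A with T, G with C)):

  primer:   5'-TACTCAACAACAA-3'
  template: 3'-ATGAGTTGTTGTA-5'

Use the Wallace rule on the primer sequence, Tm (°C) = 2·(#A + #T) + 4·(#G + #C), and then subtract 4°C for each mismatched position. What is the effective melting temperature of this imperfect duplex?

30°C

Primer base counts: A=7, T=2, G=0, C=4 → A+T=9, G+C=4
Perfect-match Tm = 2(9) + 4(4) = 18 + 16 = 34°C
Mismatches (positions where the bases are not complementary): 1 (at position 13)
Effective Tm = 34 − 1×4 = 34 − 4 = 30°C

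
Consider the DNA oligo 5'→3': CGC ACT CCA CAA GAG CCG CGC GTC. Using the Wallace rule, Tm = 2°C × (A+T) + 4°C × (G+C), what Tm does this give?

A=5, C=11, T=2, G=6
AT pairs contribute 7, GC pairs contribute 17.
Tm = 2×7 + 4×17 = 82°C

82°C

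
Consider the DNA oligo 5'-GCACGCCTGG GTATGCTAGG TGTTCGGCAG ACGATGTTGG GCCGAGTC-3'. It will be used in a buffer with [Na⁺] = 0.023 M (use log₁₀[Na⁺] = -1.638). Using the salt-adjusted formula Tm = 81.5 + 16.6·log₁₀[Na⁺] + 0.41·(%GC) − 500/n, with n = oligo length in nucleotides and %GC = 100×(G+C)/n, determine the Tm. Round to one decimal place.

69.5°C

Length n = 48. Base counts: A=7, G=19, C=11, T=11
G+C = 30, so %GC = 30/48 × 100 = 62.5%
Salt term: 16.6 × (-1.638) = -27.191
GC term: 0.41 × 62.5 = 25.625; length term: −500/48 = −10.417
Tm = 81.5 + (-27.191) + 25.625 − 10.417 = 69.517 → 69.5°C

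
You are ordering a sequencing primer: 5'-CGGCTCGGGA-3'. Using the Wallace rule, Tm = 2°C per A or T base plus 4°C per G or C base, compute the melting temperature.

Counting bases: T=1, A=1, G=5, C=3
A+T = 2, G+C = 8
Tm = 4·8 + 2·2 = 32 + 4 = 36°C

36°C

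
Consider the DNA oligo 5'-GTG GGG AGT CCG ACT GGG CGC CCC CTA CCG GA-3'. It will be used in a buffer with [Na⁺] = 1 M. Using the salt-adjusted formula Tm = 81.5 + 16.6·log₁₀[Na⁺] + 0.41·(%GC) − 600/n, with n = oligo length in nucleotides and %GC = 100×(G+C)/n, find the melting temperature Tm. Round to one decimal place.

93.5°C

Length n = 32. A=4, C=11, G=13, T=4
G+C = 24, so %GC = 24/32 × 100 = 75%
Salt term: 16.6 × (0) = 0
GC term: 0.41 × 75 = 30.75; length term: −600/32 = −18.75
Tm = 81.5 + (0) + 30.75 − 18.75 = 93.5 → 93.5°C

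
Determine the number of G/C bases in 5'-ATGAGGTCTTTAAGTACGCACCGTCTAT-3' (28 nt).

T=9, A=7, C=6, G=6
G+C = 6 + 6 = 12

12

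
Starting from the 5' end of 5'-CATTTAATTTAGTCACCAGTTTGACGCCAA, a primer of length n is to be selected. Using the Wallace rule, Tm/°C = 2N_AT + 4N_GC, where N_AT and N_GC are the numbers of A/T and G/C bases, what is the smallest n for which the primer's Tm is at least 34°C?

First 13 bases: CATTTAATTTAGT → Tm = 30°C (< 34°C)
First 14 bases: CATTTAATTTAGTC → Tm = 34°C (≥ 34°C)
Since every base adds ≥2°C, Tm only increases with n, so the threshold is first crossed at n = 14.

n = 14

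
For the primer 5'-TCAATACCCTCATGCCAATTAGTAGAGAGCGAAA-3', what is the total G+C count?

C=8, T=7, A=13, G=6
G+C = 6 + 8 = 14

14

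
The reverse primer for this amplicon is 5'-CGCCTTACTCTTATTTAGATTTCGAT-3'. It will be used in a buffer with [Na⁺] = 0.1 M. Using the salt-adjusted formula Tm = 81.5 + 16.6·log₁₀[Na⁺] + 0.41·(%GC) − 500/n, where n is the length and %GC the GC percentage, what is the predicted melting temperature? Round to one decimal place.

Length n = 26. Scanning the sequence gives T=12, G=3, C=6, A=5.
G+C = 9, so %GC = 9/26 × 100 = 34.615%
Salt term: 16.6 × (-1) = -16.6
GC term: 0.41 × 34.615 = 14.192; length term: −500/26 = −19.231
Tm = 81.5 + (-16.6) + 14.192 − 19.231 = 59.861 → 59.9°C

59.9°C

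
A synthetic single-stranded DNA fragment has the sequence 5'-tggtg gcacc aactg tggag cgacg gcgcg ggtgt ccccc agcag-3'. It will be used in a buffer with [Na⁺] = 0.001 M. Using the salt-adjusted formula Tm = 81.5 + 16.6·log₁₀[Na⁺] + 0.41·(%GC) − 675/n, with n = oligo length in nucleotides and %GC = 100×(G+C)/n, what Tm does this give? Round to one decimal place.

Length n = 45. Counting bases: C=14, A=7, G=18, T=6
G+C = 32, so %GC = 32/45 × 100 = 71.111%
Salt term: 16.6 × (-3) = -49.8
GC term: 0.41 × 71.111 = 29.156; length term: −675/45 = −15
Tm = 81.5 + (-49.8) + 29.156 − 15 = 45.856 → 45.9°C

45.9°C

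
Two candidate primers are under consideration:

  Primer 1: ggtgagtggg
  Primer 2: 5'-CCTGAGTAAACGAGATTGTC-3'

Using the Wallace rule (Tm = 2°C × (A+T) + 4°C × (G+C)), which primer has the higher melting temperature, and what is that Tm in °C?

Primer 1: A+T=3, G+C=7 → Tm = 2(3)+4(7) = 34°C
Primer 2: A+T=11, G+C=9 → Tm = 2(11)+4(9) = 58°C
34°C vs 58°C → primer 2 is higher.

Primer 2, 58°C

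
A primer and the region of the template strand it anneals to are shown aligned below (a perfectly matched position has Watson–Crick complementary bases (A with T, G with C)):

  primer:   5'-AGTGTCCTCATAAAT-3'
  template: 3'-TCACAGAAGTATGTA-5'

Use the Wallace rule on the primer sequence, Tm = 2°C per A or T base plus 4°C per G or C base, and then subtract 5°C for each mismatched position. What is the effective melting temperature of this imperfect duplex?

Primer base counts: A=5, T=5, G=2, C=3 → A+T=10, G+C=5
Perfect-match Tm = 2(10) + 4(5) = 20 + 20 = 40°C
Mismatches (positions where the bases are not complementary): 2 (at positions 7, 13)
Effective Tm = 40 − 2×5 = 40 − 10 = 30°C

30°C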